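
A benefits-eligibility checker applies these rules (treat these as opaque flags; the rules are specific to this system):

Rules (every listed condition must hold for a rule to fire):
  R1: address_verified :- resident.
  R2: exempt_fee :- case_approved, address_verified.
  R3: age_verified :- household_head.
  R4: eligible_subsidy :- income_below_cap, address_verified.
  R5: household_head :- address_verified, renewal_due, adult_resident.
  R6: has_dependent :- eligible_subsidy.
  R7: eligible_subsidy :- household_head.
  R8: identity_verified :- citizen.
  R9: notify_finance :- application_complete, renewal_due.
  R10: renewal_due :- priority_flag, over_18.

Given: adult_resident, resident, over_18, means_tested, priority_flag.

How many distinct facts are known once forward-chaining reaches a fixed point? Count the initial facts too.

Round 1: R1 [address_verified :- resident.]; R10 [renewal_due :- priority_flag, over_18.]. New: address_verified, renewal_due.
Round 2: R5 [household_head :- address_verified, renewal_due, adult_resident.]. New: household_head.
Round 3: R3 [age_verified :- household_head.]; R7 [eligible_subsidy :- household_head.]. New: age_verified, eligible_subsidy.
Round 4: R6 [has_dependent :- eligible_subsidy.]. New: has_dependent.
Closure: {address_verified, adult_resident, age_verified, eligible_subsidy, has_dependent, household_head, means_tested, over_18, priority_flag, renewal_due, resident} — 11 facts.

11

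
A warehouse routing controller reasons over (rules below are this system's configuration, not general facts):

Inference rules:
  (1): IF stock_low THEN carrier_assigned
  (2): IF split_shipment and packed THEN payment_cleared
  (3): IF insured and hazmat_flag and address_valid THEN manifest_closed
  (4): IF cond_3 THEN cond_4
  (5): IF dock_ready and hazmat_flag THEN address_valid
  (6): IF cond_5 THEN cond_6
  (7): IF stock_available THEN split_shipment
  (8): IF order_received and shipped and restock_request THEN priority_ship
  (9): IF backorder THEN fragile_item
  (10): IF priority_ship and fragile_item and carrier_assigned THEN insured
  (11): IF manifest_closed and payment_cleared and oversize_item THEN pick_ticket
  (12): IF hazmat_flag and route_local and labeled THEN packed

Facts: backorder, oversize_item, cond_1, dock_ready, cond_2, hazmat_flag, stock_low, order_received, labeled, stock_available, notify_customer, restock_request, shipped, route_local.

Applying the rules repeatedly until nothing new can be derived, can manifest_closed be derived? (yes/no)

yes

Round 1: (1) [IF stock_low THEN carrier_assigned]; (5) [IF dock_ready and hazmat_flag THEN address_valid]; (7) [IF stock_available THEN split_shipment]; (8) [IF order_received and shipped and restock_request THEN priority_ship]; (9) [IF backorder THEN fragile_item]; (12) [IF hazmat_flag and route_local and labeled THEN packed]. New: carrier_assigned, address_valid, split_shipment, priority_ship, fragile_item, packed.
Round 2: (2) [IF split_shipment and packed THEN payment_cleared]; (10) [IF priority_ship and fragile_item and carrier_assigned THEN insured]. New: payment_cleared, insured.
Round 3: (3) [IF insured and hazmat_flag and address_valid THEN manifest_closed]. New: manifest_closed.
Round 4: (11) [IF manifest_closed and payment_cleared and oversize_item THEN pick_ticket]. New: pick_ticket.
manifest_closed appears in round 3, so it is derivable.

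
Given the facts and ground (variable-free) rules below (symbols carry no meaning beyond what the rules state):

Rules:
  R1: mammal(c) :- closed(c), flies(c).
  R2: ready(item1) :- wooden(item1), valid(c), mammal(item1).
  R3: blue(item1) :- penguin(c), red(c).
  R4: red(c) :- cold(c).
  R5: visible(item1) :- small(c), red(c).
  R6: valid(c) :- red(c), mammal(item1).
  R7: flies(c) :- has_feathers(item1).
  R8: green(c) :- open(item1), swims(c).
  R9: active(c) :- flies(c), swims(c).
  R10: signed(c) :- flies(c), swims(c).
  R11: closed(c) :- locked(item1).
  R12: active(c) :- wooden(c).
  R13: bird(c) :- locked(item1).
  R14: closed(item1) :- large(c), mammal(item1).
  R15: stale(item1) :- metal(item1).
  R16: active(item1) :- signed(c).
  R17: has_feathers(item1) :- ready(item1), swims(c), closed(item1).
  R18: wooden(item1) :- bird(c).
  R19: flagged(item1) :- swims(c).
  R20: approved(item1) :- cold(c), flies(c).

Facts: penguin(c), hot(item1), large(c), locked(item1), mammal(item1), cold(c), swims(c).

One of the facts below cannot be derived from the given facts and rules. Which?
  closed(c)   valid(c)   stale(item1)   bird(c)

Round 1 fires R4, R11, R13, R14, R19, giving red(c), closed(c), bird(c), closed(item1), flagged(item1).
Round 2 fires R3, R6, R18, giving blue(item1), valid(c), wooden(item1).
Round 3 fires R2, giving ready(item1).
Round 4 fires R17, giving has_feathers(item1).
Round 5 fires R7, giving flies(c).
Round 6 fires R1, R9, R10, R20, giving mammal(c), active(c), signed(c), approved(item1).
Round 7 fires R16, giving active(item1).
Derived: bird(c) (round 1), valid(c) (round 2), closed(c) (round 1). stale(item1) never appears in any round.

stale(item1)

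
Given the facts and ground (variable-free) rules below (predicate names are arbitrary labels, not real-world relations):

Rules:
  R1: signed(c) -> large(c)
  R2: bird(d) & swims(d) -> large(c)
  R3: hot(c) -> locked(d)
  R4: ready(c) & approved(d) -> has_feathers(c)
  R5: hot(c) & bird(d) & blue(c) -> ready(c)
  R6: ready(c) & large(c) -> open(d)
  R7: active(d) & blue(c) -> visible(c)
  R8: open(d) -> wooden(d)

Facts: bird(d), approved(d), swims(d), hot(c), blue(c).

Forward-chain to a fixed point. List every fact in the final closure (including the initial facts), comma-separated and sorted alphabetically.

approved(d), bird(d), blue(c), has_feathers(c), hot(c), large(c), locked(d), open(d), ready(c), swims(d), wooden(d)

Round 1 fires R2, R3, R5, giving large(c), locked(d), ready(c).
Round 2 fires R4, R6, giving has_feathers(c), open(d).
Round 3 fires R8, giving wooden(d).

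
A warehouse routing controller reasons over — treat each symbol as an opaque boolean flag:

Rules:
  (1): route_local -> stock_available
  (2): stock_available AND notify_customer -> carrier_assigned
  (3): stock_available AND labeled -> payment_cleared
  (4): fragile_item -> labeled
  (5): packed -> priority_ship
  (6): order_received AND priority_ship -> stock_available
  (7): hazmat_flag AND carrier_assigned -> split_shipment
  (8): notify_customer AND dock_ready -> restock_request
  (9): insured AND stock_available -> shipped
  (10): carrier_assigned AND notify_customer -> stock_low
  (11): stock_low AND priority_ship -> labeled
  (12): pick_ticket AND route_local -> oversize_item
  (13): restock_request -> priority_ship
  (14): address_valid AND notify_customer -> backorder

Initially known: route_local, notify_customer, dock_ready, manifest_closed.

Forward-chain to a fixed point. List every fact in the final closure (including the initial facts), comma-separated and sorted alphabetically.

carrier_assigned, dock_ready, labeled, manifest_closed, notify_customer, payment_cleared, priority_ship, restock_request, route_local, stock_available, stock_low

Round 1 fires (1), (8), giving stock_available, restock_request.
Round 2 fires (2), (13), giving carrier_assigned, priority_ship.
Round 3 fires (10), giving stock_low.
Round 4 fires (11), giving labeled.
Round 5 fires (3), giving payment_cleared.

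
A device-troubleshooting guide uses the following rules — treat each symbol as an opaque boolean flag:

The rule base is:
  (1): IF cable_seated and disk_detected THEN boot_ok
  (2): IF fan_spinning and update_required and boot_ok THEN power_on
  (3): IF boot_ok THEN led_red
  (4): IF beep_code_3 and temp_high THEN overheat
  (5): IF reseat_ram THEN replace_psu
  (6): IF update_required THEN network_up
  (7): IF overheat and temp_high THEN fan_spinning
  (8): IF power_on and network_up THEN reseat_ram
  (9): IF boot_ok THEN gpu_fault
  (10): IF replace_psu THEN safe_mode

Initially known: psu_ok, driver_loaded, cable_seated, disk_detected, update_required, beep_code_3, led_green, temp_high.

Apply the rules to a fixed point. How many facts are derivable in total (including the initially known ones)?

Round 1 — (1), (4), (6), derive boot_ok, overheat, network_up.
Round 2 — (3), (7), (9), derive led_red, fan_spinning, gpu_fault.
Round 3 — (2), derive power_on.
Round 4 — (8), derive reseat_ram.
Round 5 — (5), derive replace_psu.
Round 6 — (10), derive safe_mode.
Closure: {beep_code_3, boot_ok, cable_seated, disk_detected, driver_loaded, fan_spinning, gpu_fault, led_green, led_red, network_up, overheat, power_on, psu_ok, replace_psu, reseat_ram, safe_mode, temp_high, update_required} — 18 facts.

18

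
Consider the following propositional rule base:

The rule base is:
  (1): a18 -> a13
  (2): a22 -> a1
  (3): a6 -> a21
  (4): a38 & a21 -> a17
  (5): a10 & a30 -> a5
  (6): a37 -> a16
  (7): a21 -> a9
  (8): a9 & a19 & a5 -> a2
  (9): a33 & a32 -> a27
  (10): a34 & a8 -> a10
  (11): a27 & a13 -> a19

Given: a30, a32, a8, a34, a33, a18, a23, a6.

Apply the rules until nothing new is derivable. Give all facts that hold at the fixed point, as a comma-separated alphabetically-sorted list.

Round 1 fires (1), (3), (9), (10), giving a13, a21, a27, a10.
Round 2 fires (5), (7), (11), giving a5, a9, a19.
Round 3 fires (8), giving a2.

a10, a13, a18, a19, a2, a21, a23, a27, a30, a32, a33, a34, a5, a6, a8, a9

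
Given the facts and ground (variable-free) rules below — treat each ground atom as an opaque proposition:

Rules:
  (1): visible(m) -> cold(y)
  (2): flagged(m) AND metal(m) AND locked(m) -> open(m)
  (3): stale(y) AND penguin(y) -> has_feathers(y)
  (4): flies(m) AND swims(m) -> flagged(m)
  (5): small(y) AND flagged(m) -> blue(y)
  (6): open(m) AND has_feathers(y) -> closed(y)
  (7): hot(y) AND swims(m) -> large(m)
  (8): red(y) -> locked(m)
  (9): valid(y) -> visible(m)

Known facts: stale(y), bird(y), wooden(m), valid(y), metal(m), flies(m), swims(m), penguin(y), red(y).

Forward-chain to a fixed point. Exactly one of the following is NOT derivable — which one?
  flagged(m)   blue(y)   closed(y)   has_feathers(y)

[1] (3) [stale(y) AND penguin(y) -> has_feathers(y)]; (4) [flies(m) AND swims(m) -> flagged(m)]; (8) [red(y) -> locked(m)]; (9) [valid(y) -> visible(m)]. ⇒ new: has_feathers(y), flagged(m), locked(m), visible(m).
[2] (1) [visible(m) -> cold(y)]; (2) [flagged(m) AND metal(m) AND locked(m) -> open(m)]. ⇒ new: cold(y), open(m).
[3] (6) [open(m) AND has_feathers(y) -> closed(y)]. ⇒ new: closed(y).
Derived: closed(y) (round 3), flagged(m) (round 1), has_feathers(y) (round 1). blue(y) never appears in any round.

blue(y)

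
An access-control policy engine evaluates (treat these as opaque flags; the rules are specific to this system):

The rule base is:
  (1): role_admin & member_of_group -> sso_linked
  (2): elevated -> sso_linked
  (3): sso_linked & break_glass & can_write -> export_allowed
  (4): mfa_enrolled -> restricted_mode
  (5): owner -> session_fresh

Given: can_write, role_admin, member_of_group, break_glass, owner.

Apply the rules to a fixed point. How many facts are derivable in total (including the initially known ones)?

[1] (1) [role_admin & member_of_group -> sso_linked]; (5) [owner -> session_fresh]. ⇒ new: sso_linked, session_fresh.
[2] (3) [sso_linked & break_glass & can_write -> export_allowed]. ⇒ new: export_allowed.
Closure: {break_glass, can_write, export_allowed, member_of_group, owner, role_admin, session_fresh, sso_linked} — 8 facts.

8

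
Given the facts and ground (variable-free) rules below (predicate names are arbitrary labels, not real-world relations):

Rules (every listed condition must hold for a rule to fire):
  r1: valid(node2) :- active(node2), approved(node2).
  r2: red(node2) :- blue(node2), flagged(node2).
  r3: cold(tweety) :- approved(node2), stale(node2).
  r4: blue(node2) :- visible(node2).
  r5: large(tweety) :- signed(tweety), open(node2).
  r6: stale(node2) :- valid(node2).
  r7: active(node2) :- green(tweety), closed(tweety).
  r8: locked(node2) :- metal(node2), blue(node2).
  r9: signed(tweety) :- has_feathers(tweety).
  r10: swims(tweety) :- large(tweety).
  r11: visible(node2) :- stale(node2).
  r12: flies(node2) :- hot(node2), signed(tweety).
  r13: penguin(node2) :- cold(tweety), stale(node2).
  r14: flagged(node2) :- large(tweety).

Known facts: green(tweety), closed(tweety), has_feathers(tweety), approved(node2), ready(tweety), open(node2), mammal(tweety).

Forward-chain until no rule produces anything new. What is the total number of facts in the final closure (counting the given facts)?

19

Round 1: r7 [active(node2) :- green(tweety), closed(tweety).]; r9 [signed(tweety) :- has_feathers(tweety).]. Adds active(node2), signed(tweety).
Round 2: r1 [valid(node2) :- active(node2), approved(node2).]; r5 [large(tweety) :- signed(tweety), open(node2).]. Adds valid(node2), large(tweety).
Round 3: r6 [stale(node2) :- valid(node2).]; r10 [swims(tweety) :- large(tweety).]; r14 [flagged(node2) :- large(tweety).]. Adds stale(node2), swims(tweety), flagged(node2).
Round 4: r3 [cold(tweety) :- approved(node2), stale(node2).]; r11 [visible(node2) :- stale(node2).]. Adds cold(tweety), visible(node2).
Round 5: r4 [blue(node2) :- visible(node2).]; r13 [penguin(node2) :- cold(tweety), stale(node2).]. Adds blue(node2), penguin(node2).
Round 6: r2 [red(node2) :- blue(node2), flagged(node2).]. Adds red(node2).
Closure: {active(node2), approved(node2), blue(node2), closed(tweety), cold(tweety), flagged(node2), green(tweety), has_feathers(tweety), large(tweety), mammal(tweety), open(node2), penguin(node2), ready(tweety), red(node2), signed(tweety), stale(node2), swims(tweety), valid(node2), visible(node2)} — 19 facts.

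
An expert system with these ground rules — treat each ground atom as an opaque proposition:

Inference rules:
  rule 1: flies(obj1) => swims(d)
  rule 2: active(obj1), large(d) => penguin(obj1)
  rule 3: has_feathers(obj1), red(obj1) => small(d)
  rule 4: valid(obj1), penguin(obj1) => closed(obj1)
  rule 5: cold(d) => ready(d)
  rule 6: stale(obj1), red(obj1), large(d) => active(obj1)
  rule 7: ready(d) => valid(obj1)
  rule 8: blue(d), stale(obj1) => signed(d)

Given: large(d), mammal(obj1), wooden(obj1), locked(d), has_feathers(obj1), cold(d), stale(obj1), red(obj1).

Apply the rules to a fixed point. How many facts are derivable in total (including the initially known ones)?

14

Round 1: rule 3 [has_feathers(obj1), red(obj1) => small(d)]; rule 5 [cold(d) => ready(d)]; rule 6 [stale(obj1), red(obj1), large(d) => active(obj1)]. New: small(d), ready(d), active(obj1).
Round 2: rule 2 [active(obj1), large(d) => penguin(obj1)]; rule 7 [ready(d) => valid(obj1)]. New: penguin(obj1), valid(obj1).
Round 3: rule 4 [valid(obj1), penguin(obj1) => closed(obj1)]. New: closed(obj1).
Closure: {active(obj1), closed(obj1), cold(d), has_feathers(obj1), large(d), locked(d), mammal(obj1), penguin(obj1), ready(d), red(obj1), small(d), stale(obj1), valid(obj1), wooden(obj1)} — 14 facts.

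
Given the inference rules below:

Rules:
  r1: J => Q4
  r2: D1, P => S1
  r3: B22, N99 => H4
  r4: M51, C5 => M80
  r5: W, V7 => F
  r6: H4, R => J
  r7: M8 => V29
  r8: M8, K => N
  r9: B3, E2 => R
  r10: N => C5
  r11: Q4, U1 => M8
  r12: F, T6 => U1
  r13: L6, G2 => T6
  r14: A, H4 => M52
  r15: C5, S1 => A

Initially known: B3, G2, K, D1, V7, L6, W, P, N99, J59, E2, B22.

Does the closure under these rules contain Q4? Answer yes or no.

Round 1 fires r2, r3, r5, r9, r13, giving S1, H4, F, R, T6.
Round 2 fires r6, r12, giving J, U1.
Round 3 fires r1, giving Q4.
Round 4 fires r11, giving M8.
Round 5 fires r7, r8, giving V29, N.
Round 6 fires r10, giving C5.
Round 7 fires r15, giving A.
Round 8 fires r14, giving M52.
Q4 appears in round 3, so it is derivable.

yes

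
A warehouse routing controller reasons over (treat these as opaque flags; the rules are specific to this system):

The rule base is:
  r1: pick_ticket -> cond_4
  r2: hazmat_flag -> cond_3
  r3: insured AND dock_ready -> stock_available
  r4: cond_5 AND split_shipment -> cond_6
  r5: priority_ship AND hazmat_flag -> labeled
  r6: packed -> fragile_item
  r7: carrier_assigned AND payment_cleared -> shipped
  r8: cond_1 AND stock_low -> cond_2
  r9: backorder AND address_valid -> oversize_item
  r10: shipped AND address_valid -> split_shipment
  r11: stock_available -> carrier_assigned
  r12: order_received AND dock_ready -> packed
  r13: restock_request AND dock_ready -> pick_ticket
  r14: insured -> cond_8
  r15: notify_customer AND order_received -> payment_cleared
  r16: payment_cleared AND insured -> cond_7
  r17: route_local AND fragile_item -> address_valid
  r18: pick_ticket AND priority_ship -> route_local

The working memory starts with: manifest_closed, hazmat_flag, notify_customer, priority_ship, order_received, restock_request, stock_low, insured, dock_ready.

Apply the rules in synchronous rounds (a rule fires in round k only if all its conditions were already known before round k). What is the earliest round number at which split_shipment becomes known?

Round 1 — r2, r3, r5, r12, r13, r14, r15, derive cond_3, stock_available, labeled, packed, pick_ticket, cond_8, payment_cleared.
Round 2 — r1, r6, r11, r16, r18, derive cond_4, fragile_item, carrier_assigned, cond_7, route_local.
Round 3 — r7, r17, derive shipped, address_valid.
Round 4 — r10, derive split_shipment.
split_shipment first appears in round 4.

4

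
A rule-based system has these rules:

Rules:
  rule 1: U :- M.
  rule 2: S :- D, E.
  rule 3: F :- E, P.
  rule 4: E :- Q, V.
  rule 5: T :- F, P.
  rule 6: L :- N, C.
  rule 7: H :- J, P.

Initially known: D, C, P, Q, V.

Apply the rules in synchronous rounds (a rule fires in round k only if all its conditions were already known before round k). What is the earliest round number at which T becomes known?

Round 1 fires rule 4, giving E.
Round 2 fires rule 2, rule 3, giving S, F.
Round 3 fires rule 5, giving T.
T first appears in round 3.

3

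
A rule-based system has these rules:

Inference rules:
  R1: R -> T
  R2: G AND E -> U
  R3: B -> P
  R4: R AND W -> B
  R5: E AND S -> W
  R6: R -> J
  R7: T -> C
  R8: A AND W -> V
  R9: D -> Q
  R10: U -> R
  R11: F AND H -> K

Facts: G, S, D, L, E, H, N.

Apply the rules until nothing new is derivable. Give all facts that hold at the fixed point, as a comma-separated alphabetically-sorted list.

B, C, D, E, G, H, J, L, N, P, Q, R, S, T, U, W

Round 1: R2 [G AND E -> U]; R5 [E AND S -> W]; R9 [D -> Q]. Adds U, W, Q.
Round 2: R10 [U -> R]. Adds R.
Round 3: R1 [R -> T]; R4 [R AND W -> B]; R6 [R -> J]. Adds T, B, J.
Round 4: R3 [B -> P]; R7 [T -> C]. Adds P, C.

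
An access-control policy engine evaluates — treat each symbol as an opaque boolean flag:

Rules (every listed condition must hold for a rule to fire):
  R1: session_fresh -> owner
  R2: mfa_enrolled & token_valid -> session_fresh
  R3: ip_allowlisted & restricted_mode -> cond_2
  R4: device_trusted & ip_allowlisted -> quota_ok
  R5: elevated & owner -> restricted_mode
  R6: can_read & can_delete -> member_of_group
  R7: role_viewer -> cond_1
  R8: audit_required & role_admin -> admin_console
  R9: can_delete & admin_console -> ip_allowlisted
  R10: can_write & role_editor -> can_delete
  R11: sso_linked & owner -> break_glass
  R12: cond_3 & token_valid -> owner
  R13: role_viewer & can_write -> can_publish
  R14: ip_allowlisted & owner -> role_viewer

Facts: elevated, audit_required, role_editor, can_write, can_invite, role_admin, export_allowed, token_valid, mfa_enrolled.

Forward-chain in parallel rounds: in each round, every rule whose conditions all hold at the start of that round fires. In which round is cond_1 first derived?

Round 1 — R2, R8, R10, derive session_fresh, admin_console, can_delete.
Round 2 — R1, R9, derive owner, ip_allowlisted.
Round 3 — R5, R14, derive restricted_mode, role_viewer.
Round 4 — R3, R7, R13, derive cond_2, cond_1, can_publish.
cond_1 first appears in round 4.

4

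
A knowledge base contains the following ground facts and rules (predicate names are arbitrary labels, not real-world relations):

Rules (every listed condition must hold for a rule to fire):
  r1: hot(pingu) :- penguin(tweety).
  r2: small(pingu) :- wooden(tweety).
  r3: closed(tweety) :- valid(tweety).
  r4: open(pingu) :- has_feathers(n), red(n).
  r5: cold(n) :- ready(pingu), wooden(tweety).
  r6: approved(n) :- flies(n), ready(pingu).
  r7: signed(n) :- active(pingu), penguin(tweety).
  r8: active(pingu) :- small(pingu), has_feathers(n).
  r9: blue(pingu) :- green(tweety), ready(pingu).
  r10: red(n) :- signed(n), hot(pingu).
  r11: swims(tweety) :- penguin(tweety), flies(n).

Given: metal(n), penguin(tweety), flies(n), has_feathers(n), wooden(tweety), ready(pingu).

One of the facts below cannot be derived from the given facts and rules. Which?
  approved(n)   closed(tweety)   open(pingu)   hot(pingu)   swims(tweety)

closed(tweety)

[1] r1 [hot(pingu) :- penguin(tweety).]; r2 [small(pingu) :- wooden(tweety).]; r5 [cold(n) :- ready(pingu), wooden(tweety).]; r6 [approved(n) :- flies(n), ready(pingu).]; r11 [swims(tweety) :- penguin(tweety), flies(n).]. ⇒ new: hot(pingu), small(pingu), cold(n), approved(n), swims(tweety).
[2] r8 [active(pingu) :- small(pingu), has_feathers(n).]. ⇒ new: active(pingu).
[3] r7 [signed(n) :- active(pingu), penguin(tweety).]. ⇒ new: signed(n).
[4] r10 [red(n) :- signed(n), hot(pingu).]. ⇒ new: red(n).
[5] r4 [open(pingu) :- has_feathers(n), red(n).]. ⇒ new: open(pingu).
Derived: open(pingu) (round 5), swims(tweety) (round 1), approved(n) (round 1), hot(pingu) (round 1). closed(tweety) never appears in any round.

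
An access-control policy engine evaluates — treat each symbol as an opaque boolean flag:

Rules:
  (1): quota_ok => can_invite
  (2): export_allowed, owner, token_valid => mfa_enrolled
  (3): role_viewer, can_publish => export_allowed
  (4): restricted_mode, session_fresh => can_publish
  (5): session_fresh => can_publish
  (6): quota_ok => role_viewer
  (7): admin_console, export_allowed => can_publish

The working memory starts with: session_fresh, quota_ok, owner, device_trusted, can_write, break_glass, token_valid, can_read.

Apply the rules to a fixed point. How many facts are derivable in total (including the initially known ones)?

13

Round 1 fires (1), (5), (6), giving can_invite, can_publish, role_viewer.
Round 2 fires (3), giving export_allowed.
Round 3 fires (2), giving mfa_enrolled.
Closure: {break_glass, can_invite, can_publish, can_read, can_write, device_trusted, export_allowed, mfa_enrolled, owner, quota_ok, role_viewer, session_fresh, token_valid} — 13 facts.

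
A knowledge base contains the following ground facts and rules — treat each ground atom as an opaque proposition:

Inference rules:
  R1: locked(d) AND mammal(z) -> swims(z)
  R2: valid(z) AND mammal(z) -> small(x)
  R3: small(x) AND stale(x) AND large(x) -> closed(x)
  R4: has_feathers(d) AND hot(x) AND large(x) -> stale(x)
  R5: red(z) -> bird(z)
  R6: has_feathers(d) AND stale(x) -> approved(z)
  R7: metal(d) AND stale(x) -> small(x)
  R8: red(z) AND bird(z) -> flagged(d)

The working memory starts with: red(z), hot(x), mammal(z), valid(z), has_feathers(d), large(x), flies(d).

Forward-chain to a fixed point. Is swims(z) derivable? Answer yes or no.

no

[1] R2 [valid(z) AND mammal(z) -> small(x)]; R4 [has_feathers(d) AND hot(x) AND large(x) -> stale(x)]; R5 [red(z) -> bird(z)]. ⇒ new: small(x), stale(x), bird(z).
[2] R3 [small(x) AND stale(x) AND large(x) -> closed(x)]; R6 [has_feathers(d) AND stale(x) -> approved(z)]; R8 [red(z) AND bird(z) -> flagged(d)]. ⇒ new: closed(x), approved(z), flagged(d).
Fixed point reached. swims(z) is concluded only by R1; R1 needs locked(d) (never derived).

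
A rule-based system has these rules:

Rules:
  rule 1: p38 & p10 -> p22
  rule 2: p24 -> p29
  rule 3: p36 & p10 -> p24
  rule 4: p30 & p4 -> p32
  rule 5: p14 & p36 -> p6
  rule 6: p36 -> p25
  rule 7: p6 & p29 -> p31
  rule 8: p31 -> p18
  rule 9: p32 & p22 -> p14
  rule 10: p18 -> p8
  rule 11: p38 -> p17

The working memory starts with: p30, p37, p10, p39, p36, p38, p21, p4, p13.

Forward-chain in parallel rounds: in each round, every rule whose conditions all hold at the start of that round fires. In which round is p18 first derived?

5

Round 1 — rule 1, rule 3, rule 4, rule 6, rule 11, derive p22, p24, p32, p25, p17.
Round 2 — rule 2, rule 9, derive p29, p14.
Round 3 — rule 5, derive p6.
Round 4 — rule 7, derive p31.
Round 5 — rule 8, derive p18.
p18 first appears in round 5.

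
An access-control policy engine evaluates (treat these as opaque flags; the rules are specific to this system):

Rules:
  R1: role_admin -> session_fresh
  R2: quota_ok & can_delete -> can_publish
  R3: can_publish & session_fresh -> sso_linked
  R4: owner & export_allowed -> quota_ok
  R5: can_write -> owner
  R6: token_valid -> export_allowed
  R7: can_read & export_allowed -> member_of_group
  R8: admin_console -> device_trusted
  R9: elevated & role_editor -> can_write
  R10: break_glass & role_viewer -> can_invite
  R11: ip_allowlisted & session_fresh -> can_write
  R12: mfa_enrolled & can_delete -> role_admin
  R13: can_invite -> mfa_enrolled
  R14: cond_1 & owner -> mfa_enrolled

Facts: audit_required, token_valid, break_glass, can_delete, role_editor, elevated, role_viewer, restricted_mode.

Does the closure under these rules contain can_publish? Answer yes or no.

yes

Round 1 fires R6, R9, R10, giving export_allowed, can_write, can_invite.
Round 2 fires R5, R13, giving owner, mfa_enrolled.
Round 3 fires R4, R12, giving quota_ok, role_admin.
Round 4 fires R1, R2, giving session_fresh, can_publish.
Round 5 fires R3, giving sso_linked.
can_publish appears in round 4, so it is derivable.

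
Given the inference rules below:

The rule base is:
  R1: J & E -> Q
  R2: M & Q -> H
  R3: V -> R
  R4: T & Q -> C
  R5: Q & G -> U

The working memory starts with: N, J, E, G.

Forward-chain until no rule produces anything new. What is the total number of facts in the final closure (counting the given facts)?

Round 1 — R1, derive Q.
Round 2 — R5, derive U.
Closure: {E, G, J, N, Q, U} — 6 facts.

6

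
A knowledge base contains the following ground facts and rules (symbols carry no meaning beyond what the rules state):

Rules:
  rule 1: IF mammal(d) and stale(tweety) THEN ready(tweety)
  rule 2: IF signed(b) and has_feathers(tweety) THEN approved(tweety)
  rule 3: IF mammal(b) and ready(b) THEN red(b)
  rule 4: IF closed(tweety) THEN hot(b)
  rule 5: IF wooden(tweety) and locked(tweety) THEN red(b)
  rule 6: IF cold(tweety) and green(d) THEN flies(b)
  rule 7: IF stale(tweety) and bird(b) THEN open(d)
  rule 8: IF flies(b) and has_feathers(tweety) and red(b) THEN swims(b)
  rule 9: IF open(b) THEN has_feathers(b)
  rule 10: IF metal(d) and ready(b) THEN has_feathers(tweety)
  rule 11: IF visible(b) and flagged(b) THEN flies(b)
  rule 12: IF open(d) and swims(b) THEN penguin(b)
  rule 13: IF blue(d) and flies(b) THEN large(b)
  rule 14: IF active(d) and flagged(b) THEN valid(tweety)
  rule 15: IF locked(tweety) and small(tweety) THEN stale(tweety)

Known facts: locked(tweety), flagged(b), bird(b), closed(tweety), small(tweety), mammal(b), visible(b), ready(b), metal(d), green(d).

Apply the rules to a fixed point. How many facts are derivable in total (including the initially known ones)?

Round 1: rule 3 [IF mammal(b) and ready(b) THEN red(b)]; rule 4 [IF closed(tweety) THEN hot(b)]; rule 10 [IF metal(d) and ready(b) THEN has_feathers(tweety)]; rule 11 [IF visible(b) and flagged(b) THEN flies(b)]; rule 15 [IF locked(tweety) and small(tweety) THEN stale(tweety)]. New: red(b), hot(b), has_feathers(tweety), flies(b), stale(tweety).
Round 2: rule 7 [IF stale(tweety) and bird(b) THEN open(d)]; rule 8 [IF flies(b) and has_feathers(tweety) and red(b) THEN swims(b)]. New: open(d), swims(b).
Round 3: rule 12 [IF open(d) and swims(b) THEN penguin(b)]. New: penguin(b).
Closure: {bird(b), closed(tweety), flagged(b), flies(b), green(d), has_feathers(tweety), hot(b), locked(tweety), mammal(b), metal(d), open(d), penguin(b), ready(b), red(b), small(tweety), stale(tweety), swims(b), visible(b)} — 18 facts.

18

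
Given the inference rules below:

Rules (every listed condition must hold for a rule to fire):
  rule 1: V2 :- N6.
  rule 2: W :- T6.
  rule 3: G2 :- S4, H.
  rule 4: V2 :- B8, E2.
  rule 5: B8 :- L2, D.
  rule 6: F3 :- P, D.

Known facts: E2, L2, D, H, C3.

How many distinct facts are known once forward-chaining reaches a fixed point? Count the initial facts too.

Round 1: rule 5 [B8 :- L2, D.]. Adds B8.
Round 2: rule 4 [V2 :- B8, E2.]. Adds V2.
Closure: {B8, C3, D, E2, H, L2, V2} — 7 facts.

7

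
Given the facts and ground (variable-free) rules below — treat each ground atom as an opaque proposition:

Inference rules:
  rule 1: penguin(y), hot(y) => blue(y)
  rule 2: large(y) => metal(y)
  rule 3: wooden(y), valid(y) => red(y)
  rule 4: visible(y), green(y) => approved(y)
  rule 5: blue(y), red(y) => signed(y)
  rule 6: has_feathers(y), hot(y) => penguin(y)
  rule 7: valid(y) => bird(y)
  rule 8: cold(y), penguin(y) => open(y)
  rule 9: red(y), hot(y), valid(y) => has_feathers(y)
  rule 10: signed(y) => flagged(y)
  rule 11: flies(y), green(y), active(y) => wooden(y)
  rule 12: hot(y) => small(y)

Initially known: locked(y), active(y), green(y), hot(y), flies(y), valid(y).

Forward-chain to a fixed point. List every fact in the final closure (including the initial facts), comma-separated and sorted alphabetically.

active(y), bird(y), blue(y), flagged(y), flies(y), green(y), has_feathers(y), hot(y), locked(y), penguin(y), red(y), signed(y), small(y), valid(y), wooden(y)

Round 1: rule 7 [valid(y) => bird(y)]; rule 11 [flies(y), green(y), active(y) => wooden(y)]; rule 12 [hot(y) => small(y)]. Adds bird(y), wooden(y), small(y).
Round 2: rule 3 [wooden(y), valid(y) => red(y)]. Adds red(y).
Round 3: rule 9 [red(y), hot(y), valid(y) => has_feathers(y)]. Adds has_feathers(y).
Round 4: rule 6 [has_feathers(y), hot(y) => penguin(y)]. Adds penguin(y).
Round 5: rule 1 [penguin(y), hot(y) => blue(y)]. Adds blue(y).
Round 6: rule 5 [blue(y), red(y) => signed(y)]. Adds signed(y).
Round 7: rule 10 [signed(y) => flagged(y)]. Adds flagged(y).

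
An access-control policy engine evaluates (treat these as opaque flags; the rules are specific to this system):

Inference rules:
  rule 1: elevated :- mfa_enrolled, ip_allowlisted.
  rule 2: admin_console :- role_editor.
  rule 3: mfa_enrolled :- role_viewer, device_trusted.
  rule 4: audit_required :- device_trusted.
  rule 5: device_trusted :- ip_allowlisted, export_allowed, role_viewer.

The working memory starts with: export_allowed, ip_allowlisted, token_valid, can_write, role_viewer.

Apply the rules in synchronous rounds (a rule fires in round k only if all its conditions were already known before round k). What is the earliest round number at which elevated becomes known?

Round 1: rule 5 [device_trusted :- ip_allowlisted, export_allowed, role_viewer.]. Adds device_trusted.
Round 2: rule 3 [mfa_enrolled :- role_viewer, device_trusted.]; rule 4 [audit_required :- device_trusted.]. Adds mfa_enrolled, audit_required.
Round 3: rule 1 [elevated :- mfa_enrolled, ip_allowlisted.]. Adds elevated.
elevated first appears in round 3.

3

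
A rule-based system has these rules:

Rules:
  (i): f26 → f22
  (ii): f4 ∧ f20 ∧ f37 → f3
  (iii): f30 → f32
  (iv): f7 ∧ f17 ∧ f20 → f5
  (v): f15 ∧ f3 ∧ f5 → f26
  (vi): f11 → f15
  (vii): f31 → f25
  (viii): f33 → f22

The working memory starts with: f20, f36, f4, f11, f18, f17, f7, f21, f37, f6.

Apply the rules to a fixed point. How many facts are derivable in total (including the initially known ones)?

Round 1: (ii) [f4 ∧ f20 ∧ f37 → f3]; (iv) [f7 ∧ f17 ∧ f20 → f5]; (vi) [f11 → f15]. New: f3, f5, f15.
Round 2: (v) [f15 ∧ f3 ∧ f5 → f26]. New: f26.
Round 3: (i) [f26 → f22]. New: f22.
Closure: {f11, f15, f17, f18, f20, f21, f22, f26, f3, f36, f37, f4, f5, f6, f7} — 15 facts.

15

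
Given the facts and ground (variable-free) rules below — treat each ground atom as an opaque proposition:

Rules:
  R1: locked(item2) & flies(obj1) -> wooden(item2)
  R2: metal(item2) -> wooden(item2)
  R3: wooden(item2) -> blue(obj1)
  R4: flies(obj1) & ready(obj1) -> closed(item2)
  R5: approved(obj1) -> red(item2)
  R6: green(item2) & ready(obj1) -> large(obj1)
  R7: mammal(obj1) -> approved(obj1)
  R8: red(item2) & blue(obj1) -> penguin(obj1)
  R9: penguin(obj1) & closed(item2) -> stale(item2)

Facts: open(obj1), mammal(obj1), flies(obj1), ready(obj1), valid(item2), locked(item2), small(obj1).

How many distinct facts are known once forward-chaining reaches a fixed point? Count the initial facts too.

[1] R1 [locked(item2) & flies(obj1) -> wooden(item2)]; R4 [flies(obj1) & ready(obj1) -> closed(item2)]; R7 [mammal(obj1) -> approved(obj1)]. ⇒ new: wooden(item2), closed(item2), approved(obj1).
[2] R3 [wooden(item2) -> blue(obj1)]; R5 [approved(obj1) -> red(item2)]. ⇒ new: blue(obj1), red(item2).
[3] R8 [red(item2) & blue(obj1) -> penguin(obj1)]. ⇒ new: penguin(obj1).
[4] R9 [penguin(obj1) & closed(item2) -> stale(item2)]. ⇒ new: stale(item2).
Closure: {approved(obj1), blue(obj1), closed(item2), flies(obj1), locked(item2), mammal(obj1), open(obj1), penguin(obj1), ready(obj1), red(item2), small(obj1), stale(item2), valid(item2), wooden(item2)} — 14 facts.

14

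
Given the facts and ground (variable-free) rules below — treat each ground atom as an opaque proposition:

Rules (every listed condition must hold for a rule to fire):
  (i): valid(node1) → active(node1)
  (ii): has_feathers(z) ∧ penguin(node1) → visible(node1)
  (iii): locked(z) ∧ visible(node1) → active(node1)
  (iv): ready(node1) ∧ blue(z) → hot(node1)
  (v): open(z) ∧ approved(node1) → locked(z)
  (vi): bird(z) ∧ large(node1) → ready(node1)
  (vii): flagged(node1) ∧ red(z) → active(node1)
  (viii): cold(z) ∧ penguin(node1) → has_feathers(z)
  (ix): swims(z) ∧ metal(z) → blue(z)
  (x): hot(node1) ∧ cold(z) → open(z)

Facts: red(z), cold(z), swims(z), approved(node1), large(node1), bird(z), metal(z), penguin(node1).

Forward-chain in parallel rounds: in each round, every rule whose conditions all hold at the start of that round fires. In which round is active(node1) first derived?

5

Round 1 — (vi), (viii), (ix), derive ready(node1), has_feathers(z), blue(z).
Round 2 — (ii), (iv), derive visible(node1), hot(node1).
Round 3 — (x), derive open(z).
Round 4 — (v), derive locked(z).
Round 5 — (iii), derive active(node1).
active(node1) first appears in round 5.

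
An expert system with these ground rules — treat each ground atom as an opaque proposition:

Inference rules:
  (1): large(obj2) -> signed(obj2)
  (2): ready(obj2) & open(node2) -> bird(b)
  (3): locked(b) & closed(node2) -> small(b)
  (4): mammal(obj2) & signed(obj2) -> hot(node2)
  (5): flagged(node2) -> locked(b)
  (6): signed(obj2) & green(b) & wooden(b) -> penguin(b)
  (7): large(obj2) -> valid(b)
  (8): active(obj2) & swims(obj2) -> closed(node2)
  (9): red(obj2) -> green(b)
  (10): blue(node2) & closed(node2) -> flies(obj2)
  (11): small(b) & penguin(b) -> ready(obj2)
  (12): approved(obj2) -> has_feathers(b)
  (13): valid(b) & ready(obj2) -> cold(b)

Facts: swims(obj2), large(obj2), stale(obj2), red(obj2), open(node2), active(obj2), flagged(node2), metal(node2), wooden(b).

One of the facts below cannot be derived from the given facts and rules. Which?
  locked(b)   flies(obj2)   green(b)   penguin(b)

flies(obj2)

[1] (1) [large(obj2) -> signed(obj2)]; (5) [flagged(node2) -> locked(b)]; (7) [large(obj2) -> valid(b)]; (8) [active(obj2) & swims(obj2) -> closed(node2)]; (9) [red(obj2) -> green(b)]. ⇒ new: signed(obj2), locked(b), valid(b), closed(node2), green(b).
[2] (3) [locked(b) & closed(node2) -> small(b)]; (6) [signed(obj2) & green(b) & wooden(b) -> penguin(b)]. ⇒ new: small(b), penguin(b).
[3] (11) [small(b) & penguin(b) -> ready(obj2)]. ⇒ new: ready(obj2).
[4] (2) [ready(obj2) & open(node2) -> bird(b)]; (13) [valid(b) & ready(obj2) -> cold(b)]. ⇒ new: bird(b), cold(b).
Derived: locked(b) (round 1), green(b) (round 1), penguin(b) (round 2). flies(obj2) never appears in any round.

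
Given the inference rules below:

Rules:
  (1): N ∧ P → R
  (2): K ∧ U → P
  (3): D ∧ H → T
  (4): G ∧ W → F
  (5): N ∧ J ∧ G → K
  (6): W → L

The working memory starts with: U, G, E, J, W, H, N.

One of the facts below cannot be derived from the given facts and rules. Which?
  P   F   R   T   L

Round 1 — (4), (5), (6), derive F, K, L.
Round 2 — (2), derive P.
Round 3 — (1), derive R.
Derived: R (round 3), L (round 1), F (round 1), P (round 2). T never appears in any round.

T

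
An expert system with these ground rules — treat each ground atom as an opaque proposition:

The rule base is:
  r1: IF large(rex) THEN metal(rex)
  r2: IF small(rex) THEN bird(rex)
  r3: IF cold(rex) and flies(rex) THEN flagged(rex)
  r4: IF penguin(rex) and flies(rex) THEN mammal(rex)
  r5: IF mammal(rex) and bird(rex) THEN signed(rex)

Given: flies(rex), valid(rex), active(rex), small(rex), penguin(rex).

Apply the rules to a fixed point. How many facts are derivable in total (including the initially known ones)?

8

Round 1: r2 [IF small(rex) THEN bird(rex)]; r4 [IF penguin(rex) and flies(rex) THEN mammal(rex)]. New: bird(rex), mammal(rex).
Round 2: r5 [IF mammal(rex) and bird(rex) THEN signed(rex)]. New: signed(rex).
Closure: {active(rex), bird(rex), flies(rex), mammal(rex), penguin(rex), signed(rex), small(rex), valid(rex)} — 8 facts.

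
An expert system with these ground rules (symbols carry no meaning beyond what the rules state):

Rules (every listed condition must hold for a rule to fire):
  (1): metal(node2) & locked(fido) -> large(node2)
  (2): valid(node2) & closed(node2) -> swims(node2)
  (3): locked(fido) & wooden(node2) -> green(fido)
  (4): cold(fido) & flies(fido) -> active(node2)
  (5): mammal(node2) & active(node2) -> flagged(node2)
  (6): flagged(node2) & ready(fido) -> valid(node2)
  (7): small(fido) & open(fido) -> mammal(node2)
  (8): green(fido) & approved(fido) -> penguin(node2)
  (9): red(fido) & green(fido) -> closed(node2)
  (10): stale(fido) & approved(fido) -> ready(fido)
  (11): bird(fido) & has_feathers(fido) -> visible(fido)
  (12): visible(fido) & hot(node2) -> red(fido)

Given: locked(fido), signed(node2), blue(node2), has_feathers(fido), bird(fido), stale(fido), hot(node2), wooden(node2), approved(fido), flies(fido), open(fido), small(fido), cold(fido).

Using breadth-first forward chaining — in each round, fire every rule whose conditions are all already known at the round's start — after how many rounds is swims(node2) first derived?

4

[1] (3) [locked(fido) & wooden(node2) -> green(fido)]; (4) [cold(fido) & flies(fido) -> active(node2)]; (7) [small(fido) & open(fido) -> mammal(node2)]; (10) [stale(fido) & approved(fido) -> ready(fido)]; (11) [bird(fido) & has_feathers(fido) -> visible(fido)]. ⇒ new: green(fido), active(node2), mammal(node2), ready(fido), visible(fido).
[2] (5) [mammal(node2) & active(node2) -> flagged(node2)]; (8) [green(fido) & approved(fido) -> penguin(node2)]; (12) [visible(fido) & hot(node2) -> red(fido)]. ⇒ new: flagged(node2), penguin(node2), red(fido).
[3] (6) [flagged(node2) & ready(fido) -> valid(node2)]; (9) [red(fido) & green(fido) -> closed(node2)]. ⇒ new: valid(node2), closed(node2).
[4] (2) [valid(node2) & closed(node2) -> swims(node2)]. ⇒ new: swims(node2).
swims(node2) first appears in round 4.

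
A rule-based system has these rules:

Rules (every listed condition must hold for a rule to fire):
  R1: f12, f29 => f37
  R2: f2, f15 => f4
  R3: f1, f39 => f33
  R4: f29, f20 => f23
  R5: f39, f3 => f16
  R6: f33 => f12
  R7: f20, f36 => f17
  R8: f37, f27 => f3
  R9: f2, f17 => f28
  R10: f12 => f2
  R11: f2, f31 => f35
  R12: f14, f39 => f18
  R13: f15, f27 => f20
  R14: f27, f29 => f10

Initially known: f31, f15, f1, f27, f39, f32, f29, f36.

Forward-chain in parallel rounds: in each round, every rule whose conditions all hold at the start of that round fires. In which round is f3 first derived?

Round 1 — R3, R13, R14, derive f33, f20, f10.
Round 2 — R4, R6, R7, derive f23, f12, f17.
Round 3 — R1, R10, derive f37, f2.
Round 4 — R2, R8, R9, R11, derive f4, f3, f28, f35.
f3 first appears in round 4.

4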